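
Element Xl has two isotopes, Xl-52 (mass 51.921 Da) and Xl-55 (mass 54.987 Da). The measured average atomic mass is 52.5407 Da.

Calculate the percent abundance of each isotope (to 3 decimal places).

Writing the weighted mean with unknown fraction x of Xl-52:
51.921·x + 54.987·(1 − x) = 52.5407
(51.921 − 54.987)·x = 52.5407 − 54.987
x = -2.4463 / -3.066 = 0.79788 → 79.788% Xl-52, 20.212% Xl-55.

Xl-52: 79.788%, Xl-55: 20.212%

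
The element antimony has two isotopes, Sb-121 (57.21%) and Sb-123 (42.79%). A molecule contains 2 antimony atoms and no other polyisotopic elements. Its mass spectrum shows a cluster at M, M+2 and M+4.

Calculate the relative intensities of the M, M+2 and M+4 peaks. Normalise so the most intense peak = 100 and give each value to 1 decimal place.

Expanding (0.5721 + 0.4279)^2:
P(M) = 0.5721^2 = 0.327298
P(M+2) = 2 × 0.5721^1 × 0.4279^1 = 0.489603
P(M+4) = 0.4279^2 = 0.183098
The M+2 peak is largest (0.489603); scaling to 100 gives 66.8 : 100.0 : 37.4.

66.8 : 100.0 : 37.4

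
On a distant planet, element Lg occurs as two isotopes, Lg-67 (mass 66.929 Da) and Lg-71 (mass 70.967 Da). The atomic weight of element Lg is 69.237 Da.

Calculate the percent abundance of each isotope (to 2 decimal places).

With x = fraction of Lg-67 (so Lg-71 is 1 − x):
66.929·x + 70.967·(1 − x) = 69.237
(66.929 − 70.967)·x = 69.237 − 70.967
x = -1.730 / -4.038 = 0.42843 → 42.84% Lg-67, 57.16% Lg-71.

Lg-67: 42.84%, Lg-71: 57.16%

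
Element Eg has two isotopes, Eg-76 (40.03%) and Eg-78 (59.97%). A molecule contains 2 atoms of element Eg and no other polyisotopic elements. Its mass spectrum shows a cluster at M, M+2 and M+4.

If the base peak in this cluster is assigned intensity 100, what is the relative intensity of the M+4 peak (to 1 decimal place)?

Binomial terms of (0.4003 + 0.5997)^2: M 0.1602, M+2 0.4801, M+4 0.3596 → M+2 is the base peak.
P(M+2) = C(2,1) × 0.4003^1 × 0.5997^1 = 2 × 0.4003 × 0.5997 = 0.480120 (base)
P(M+4) = C(2,2) × 0.4003^0 × 0.5997^2 = 1 × 1.0000 × 0.35964009 = 0.359640
Relative intensity = 0.359640 / 0.480120 × 100 = 74.9

74.9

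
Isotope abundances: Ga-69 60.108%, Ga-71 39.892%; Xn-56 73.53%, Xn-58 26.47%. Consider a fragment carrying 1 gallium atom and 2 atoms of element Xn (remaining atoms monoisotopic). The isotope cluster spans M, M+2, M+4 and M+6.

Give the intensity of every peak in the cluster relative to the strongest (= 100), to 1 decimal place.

72.3 : 100.0 : 43.9 : 6.2

Gallium pattern (n=1): 0.60108 : 0.39892
Element Xn pattern (n=2): 0.54066609 : 0.38926782 : 0.07006609
Convolve the two distributions (both contribute in 2-u steps):
  M: 0.60108×0.54066609 = 0.324984
  M+2: 0.60108×0.38926782 + 0.39892×0.54066609 = 0.449664
  M+4: 0.60108×0.07006609 + 0.39892×0.38926782 = 0.197402
  M+6: 0.39892×0.07006609 = 0.027951
Scale to base peak (0.449664) = 100: 72.3 : 100.0 : 43.9 : 6.2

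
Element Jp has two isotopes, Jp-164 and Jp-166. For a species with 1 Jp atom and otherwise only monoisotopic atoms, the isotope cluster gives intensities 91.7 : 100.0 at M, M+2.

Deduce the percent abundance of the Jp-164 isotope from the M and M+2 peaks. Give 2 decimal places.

If p is the fraction of Jp that is Jp-164, then I(M+2)/I(M) = [C(1,1)·p^0·(1−p)] / p^1 = 1·(1−p)/p = 100.0/91.7 = 1.0905
(1−p)/p = 1.0905/1 = 1.0905  ⇒  p = 1/(1 + 1.0905) = 0.4784
Jp-164: 47.84%, Jp-166: 52.16%.

47.84%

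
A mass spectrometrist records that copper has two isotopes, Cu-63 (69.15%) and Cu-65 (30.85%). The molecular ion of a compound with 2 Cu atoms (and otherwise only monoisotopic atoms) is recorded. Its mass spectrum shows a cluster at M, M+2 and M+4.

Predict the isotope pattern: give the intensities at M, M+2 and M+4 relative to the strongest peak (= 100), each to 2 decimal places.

100.00 : 89.23 : 19.90

Each Cu atom is independently Cu-63 (p = 0.6915) or Cu-65 (q = 0.3085); the cluster is the binomial expansion (p + q)^2.
P(M) = 0.6915^2 = 0.478172
P(M+2) = 2 × 0.6915^1 × 0.3085^1 = 0.426656
P(M+4) = 0.3085^2 = 0.095172
The M peak is largest (0.478172); scaling to 100 gives 100.00 : 89.23 : 19.90.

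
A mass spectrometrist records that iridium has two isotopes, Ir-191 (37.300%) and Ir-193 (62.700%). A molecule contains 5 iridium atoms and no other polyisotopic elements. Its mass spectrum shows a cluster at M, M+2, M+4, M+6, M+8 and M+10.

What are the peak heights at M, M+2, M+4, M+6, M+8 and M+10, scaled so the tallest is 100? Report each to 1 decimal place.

Expanding (0.37300 + 0.62700)^5:
P(M) = 0.37300^5 = 0.007220
P(M+2) = 5 × 0.37300^4 × 0.62700^1 = 0.060684
P(M+4) = 10 × 0.37300^3 × 0.62700^2 = 0.204015
P(M+6) = 10 × 0.37300^2 × 0.62700^3 = 0.342942
P(M+8) = 5 × 0.37300^1 × 0.62700^4 = 0.288237
P(M+10) = 0.62700^5 = 0.096903
The M+6 peak is largest (0.342942); scaling to 100 gives 2.1 : 17.7 : 59.5 : 100.0 : 84.0 : 28.3.

2.1 : 17.7 : 59.5 : 100.0 : 84.0 : 28.3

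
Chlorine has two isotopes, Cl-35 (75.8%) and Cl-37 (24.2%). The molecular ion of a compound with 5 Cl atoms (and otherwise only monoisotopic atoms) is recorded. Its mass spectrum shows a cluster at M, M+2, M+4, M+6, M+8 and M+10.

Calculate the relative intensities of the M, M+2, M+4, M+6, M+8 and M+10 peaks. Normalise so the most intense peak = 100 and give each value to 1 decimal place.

62.6 : 100.0 : 63.9 : 20.4 : 3.3 : 0.2

Expanding (0.758 + 0.242)^5:
P(M) = 0.758^5 = 0.250234
P(M+2) = 5 × 0.758^4 × 0.242^1 = 0.399450
P(M+4) = 10 × 0.758^3 × 0.242^2 = 0.255058
P(M+6) = 10 × 0.758^2 × 0.242^3 = 0.081430
P(M+8) = 5 × 0.758^1 × 0.242^4 = 0.012999
P(M+10) = 0.242^5 = 0.000830
The M+2 peak is largest (0.399450); scaling to 100 gives 62.6 : 100.0 : 63.9 : 20.4 : 3.3 : 0.2.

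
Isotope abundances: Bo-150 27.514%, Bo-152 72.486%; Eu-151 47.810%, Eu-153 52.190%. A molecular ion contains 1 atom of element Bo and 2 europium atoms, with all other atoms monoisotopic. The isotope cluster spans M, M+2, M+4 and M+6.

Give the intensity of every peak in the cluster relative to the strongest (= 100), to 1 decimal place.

14.4 : 69.4 : 100.0 : 45.2

Element Bo pattern (n=1): 0.27514 : 0.72486
Europium pattern (n=2): 0.22857961 : 0.49904078 : 0.27237961
Convolve the two distributions (both contribute in 2-u steps):
  M: 0.27514×0.22857961 = 0.062891
  M+2: 0.27514×0.49904078 + 0.72486×0.22857961 = 0.302994
  M+4: 0.27514×0.27237961 + 0.72486×0.49904078 = 0.436677
  M+6: 0.72486×0.27237961 = 0.197437
Scale to base peak (0.436677) = 100: 14.4 : 69.4 : 100.0 : 45.2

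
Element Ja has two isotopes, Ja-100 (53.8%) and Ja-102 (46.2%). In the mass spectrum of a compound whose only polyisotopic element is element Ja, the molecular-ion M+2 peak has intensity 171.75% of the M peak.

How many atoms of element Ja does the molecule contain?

With n Ja atoms, P(M+2)/P(M) = C(n,1)·p^(n−1)q / p^n = n·q/p = n · 0.462/0.538.
n = 1.7175 × 0.538/0.462 = 2.00 ≈ 2

2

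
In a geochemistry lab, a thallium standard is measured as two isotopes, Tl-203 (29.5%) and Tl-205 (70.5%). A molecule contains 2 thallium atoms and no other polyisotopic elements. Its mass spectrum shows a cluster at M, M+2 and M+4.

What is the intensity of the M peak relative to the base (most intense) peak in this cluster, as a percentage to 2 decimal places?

(0.295 + 0.705)^2 gives M 0.0870, M+2 0.4160, M+4 0.4970; the largest is M+4.
P(M+4) = C(2,2) × 0.295^0 × 0.705^2 = 1 × 1.0000 × 0.497025 = 0.497025 (base)
P(M) = C(2,0) × 0.295^2 × 0.705^0 = 1 × 0.087025 × 1.0000 = 0.087025
Relative intensity = 0.087025 / 0.497025 × 100 = 17.51

17.51%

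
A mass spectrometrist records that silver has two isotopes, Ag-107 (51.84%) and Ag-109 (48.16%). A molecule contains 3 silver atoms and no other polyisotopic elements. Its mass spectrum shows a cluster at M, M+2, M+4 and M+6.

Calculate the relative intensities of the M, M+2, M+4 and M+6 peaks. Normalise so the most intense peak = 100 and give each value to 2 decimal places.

35.88 : 100.00 : 92.90 : 28.77

Each Ag atom is independently Ag-107 (p = 0.5184) or Ag-109 (q = 0.4816); the cluster is the binomial expansion (p + q)^3.
P(M) = 0.5184^3 = 0.139314
P(M+2) = 3 × 0.5184^2 × 0.4816^1 = 0.388273
P(M+4) = 3 × 0.5184^1 × 0.4816^2 = 0.360711
P(M+6) = 0.4816^3 = 0.111702
The M+2 peak is largest (0.388273); scaling to 100 gives 35.88 : 100.00 : 92.90 : 28.77.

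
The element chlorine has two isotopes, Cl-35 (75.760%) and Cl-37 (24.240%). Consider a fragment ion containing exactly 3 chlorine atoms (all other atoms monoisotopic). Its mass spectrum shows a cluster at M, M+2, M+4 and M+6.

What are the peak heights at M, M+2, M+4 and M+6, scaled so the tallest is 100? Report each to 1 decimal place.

Expanding (0.75760 + 0.24240)^3:
P(M) = 0.75760^3 = 0.434830
P(M+2) = 3 × 0.75760^2 × 0.24240^1 = 0.417382
P(M+4) = 3 × 0.75760^1 × 0.24240^2 = 0.133545
P(M+6) = 0.24240^3 = 0.014243
The M peak is largest (0.434830); scaling to 100 gives 100.0 : 96.0 : 30.7 : 3.3.

100.0 : 96.0 : 30.7 : 3.3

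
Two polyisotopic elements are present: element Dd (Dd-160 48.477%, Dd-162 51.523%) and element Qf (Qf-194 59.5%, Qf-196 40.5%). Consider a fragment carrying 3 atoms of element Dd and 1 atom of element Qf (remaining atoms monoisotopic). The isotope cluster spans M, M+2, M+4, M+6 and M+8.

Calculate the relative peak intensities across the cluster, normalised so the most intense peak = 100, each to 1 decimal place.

Element Dd pattern (n=3): 0.1139219 : 0.36324017 : 0.38606397 : 0.13677396
Element Qf pattern (n=1): 0.5950 : 0.4050
Convolve the two distributions (both contribute in 2-u steps):
  M: 0.1139219×0.5950 = 0.067784
  M+2: 0.1139219×0.4050 + 0.36324017×0.5950 = 0.262266
  M+4: 0.36324017×0.4050 + 0.38606397×0.5950 = 0.376820
  M+6: 0.38606397×0.4050 + 0.13677396×0.5950 = 0.237736
  M+8: 0.13677396×0.4050 = 0.055393
Scale to base peak (0.376820) = 100: 18.0 : 69.6 : 100.0 : 63.1 : 14.7

18.0 : 69.6 : 100.0 : 63.1 : 14.7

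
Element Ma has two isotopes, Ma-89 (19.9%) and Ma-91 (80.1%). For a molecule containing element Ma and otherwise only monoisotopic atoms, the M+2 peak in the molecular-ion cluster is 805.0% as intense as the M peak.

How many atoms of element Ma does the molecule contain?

With n Ma atoms, P(M+2)/P(M) = C(n,1)·p^(n−1)q / p^n = n·q/p = n · 0.801/0.199.
n = 8.050 × 0.199/0.801 = 2.00 ≈ 2

2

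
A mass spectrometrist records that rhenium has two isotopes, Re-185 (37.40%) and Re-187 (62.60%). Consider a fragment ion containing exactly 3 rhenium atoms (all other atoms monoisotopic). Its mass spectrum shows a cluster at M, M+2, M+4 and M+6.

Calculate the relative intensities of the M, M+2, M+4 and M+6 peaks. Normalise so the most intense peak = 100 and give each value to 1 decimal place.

The 3 Re atoms are independent, so intensities follow the terms of (0.3740 + 0.6260)^3.
P(M) = 0.3740^3 = 0.052314
P(M+2) = 3 × 0.3740^2 × 0.6260^1 = 0.262687
P(M+4) = 3 × 0.3740^1 × 0.6260^2 = 0.439685
P(M+6) = 0.6260^3 = 0.245314
The M+4 peak is largest (0.439685); scaling to 100 gives 11.9 : 59.7 : 100.0 : 55.8.

11.9 : 59.7 : 100.0 : 55.8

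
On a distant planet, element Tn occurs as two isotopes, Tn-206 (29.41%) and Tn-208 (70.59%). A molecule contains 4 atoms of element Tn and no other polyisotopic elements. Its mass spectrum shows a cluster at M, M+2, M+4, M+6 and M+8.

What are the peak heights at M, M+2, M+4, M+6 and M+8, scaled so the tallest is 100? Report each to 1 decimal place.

The 4 Tn atoms are independent, so intensities follow the terms of (0.2941 + 0.7059)^4.
P(M) = 0.2941^4 = 0.007481
P(M+2) = 4 × 0.2941^3 × 0.7059^1 = 0.071827
P(M+4) = 6 × 0.2941^2 × 0.7059^2 = 0.258599
P(M+6) = 4 × 0.2941^1 × 0.7059^3 = 0.413794
P(M+8) = 0.7059^4 = 0.248298
The M+6 peak is largest (0.413794); scaling to 100 gives 1.8 : 17.4 : 62.5 : 100.0 : 60.0.

1.8 : 17.4 : 62.5 : 100.0 : 60.0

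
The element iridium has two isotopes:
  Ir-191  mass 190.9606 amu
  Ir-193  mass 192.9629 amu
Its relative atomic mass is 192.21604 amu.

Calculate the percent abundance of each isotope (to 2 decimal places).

Ir-191: 37.30%, Ir-193: 62.70%

Let x be the fractional abundance of Ir-191; then Ir-193 has abundance 1 − x.
190.9606·x + 192.9629·(1 − x) = 192.21604
(190.9606 − 192.9629)·x = 192.21604 − 192.9629
x = -0.74686 / -2.0023 = 0.37300 → 37.30% Ir-191, 62.70% Ir-193.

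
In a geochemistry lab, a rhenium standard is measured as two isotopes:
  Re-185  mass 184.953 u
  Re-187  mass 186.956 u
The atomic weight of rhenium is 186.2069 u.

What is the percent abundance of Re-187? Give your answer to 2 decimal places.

62.60%

Writing the weighted mean with unknown fraction x of Re-185:
184.953·x + 186.956·(1 − x) = 186.2069
(184.953 − 186.956)·x = 186.2069 − 186.956
x = -0.7491 / -2.003 = 0.37399 → 37.40% Re-185, 62.60% Re-187.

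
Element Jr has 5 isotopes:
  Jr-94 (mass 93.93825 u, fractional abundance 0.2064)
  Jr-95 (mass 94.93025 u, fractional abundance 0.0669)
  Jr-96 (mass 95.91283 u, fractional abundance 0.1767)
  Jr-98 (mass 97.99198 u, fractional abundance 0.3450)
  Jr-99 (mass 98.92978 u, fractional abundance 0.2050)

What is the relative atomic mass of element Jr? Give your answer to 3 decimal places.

Average mass = Σ (abundance × isotope mass) = 0.2064 × 93.93825 + 0.0669 × 94.93025 + 0.1767 × 95.91283 + 0.3450 × 97.99198 + 0.2050 × 98.92978
= 19.388855 + 6.350834 + 16.947797 + 33.807233 + 20.280605 = 96.775324 u

96.775 u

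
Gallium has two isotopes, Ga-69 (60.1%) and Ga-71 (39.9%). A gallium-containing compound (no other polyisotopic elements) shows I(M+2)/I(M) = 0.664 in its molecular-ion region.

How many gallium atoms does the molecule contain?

1

The M+2/M ratio from n Ga atoms is n · q/p = n · 0.399/0.601.
n = 0.664 × 0.601/0.399 = 1.00 ≈ 1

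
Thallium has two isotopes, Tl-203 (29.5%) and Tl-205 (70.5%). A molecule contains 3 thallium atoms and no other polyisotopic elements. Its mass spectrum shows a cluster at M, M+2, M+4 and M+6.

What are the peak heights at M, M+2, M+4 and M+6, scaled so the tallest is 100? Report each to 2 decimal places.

Each Tl atom is independently Tl-203 (p = 0.295) or Tl-205 (q = 0.705); the cluster is the binomial expansion (p + q)^3.
P(M) = 0.295^3 = 0.025672
P(M+2) = 3 × 0.295^2 × 0.705^1 = 0.184058
P(M+4) = 3 × 0.295^1 × 0.705^2 = 0.439867
P(M+6) = 0.705^3 = 0.350403
The M+4 peak is largest (0.439867); scaling to 100 gives 5.84 : 41.84 : 100.00 : 79.66.

5.84 : 41.84 : 100.00 : 79.66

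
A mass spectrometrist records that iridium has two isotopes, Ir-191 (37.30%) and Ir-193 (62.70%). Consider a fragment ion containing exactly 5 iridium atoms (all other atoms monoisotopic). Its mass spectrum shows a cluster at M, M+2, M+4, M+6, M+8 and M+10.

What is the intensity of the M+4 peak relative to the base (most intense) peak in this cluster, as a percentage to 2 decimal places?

59.49%

(0.3730 + 0.6270)^5 gives M 0.0072, M+2 0.0607, M+4 0.2040, M+6 0.3429, M+8 0.2882, M+10 0.0969; the largest is M+6.
P(M+6) = C(5,3) × 0.3730^2 × 0.6270^3 = 10 × 0.139129 × 0.24649188 = 0.342942 (base)
P(M+4) = C(5,2) × 0.3730^3 × 0.6270^2 = 10 × 0.05189512 × 0.393129 = 0.204015
Relative intensity = 0.204015 / 0.342942 × 100 = 59.49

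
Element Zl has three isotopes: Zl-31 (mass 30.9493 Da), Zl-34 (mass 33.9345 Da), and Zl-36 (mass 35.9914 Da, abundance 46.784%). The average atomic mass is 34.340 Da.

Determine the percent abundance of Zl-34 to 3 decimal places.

Let x and y be the fractions of Zl-31 and Zl-34. Then x + y = 1 − 0.46784 = 0.53216 and 30.9493x + 33.9345y = 34.340 − 0.46784×35.9914 = 17.501783424.
Substituting: 30.9493x + 33.9345(0.53216 − x) = 17.501783424
(30.9493 − 33.9345)x = -0.556800096  ⇒  x = 0.18652, y = 0.34564
Zl-31: 18.652%, Zl-34: 34.564%.

34.564%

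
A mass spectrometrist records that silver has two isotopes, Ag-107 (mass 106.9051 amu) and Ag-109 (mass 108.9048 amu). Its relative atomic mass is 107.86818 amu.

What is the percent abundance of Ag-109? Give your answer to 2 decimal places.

48.16%

Writing the weighted mean with unknown fraction x of Ag-107:
106.9051·x + 108.9048·(1 − x) = 107.86818
(106.9051 − 108.9048)·x = 107.86818 − 108.9048
x = -1.03662 / -1.9997 = 0.51839 → 51.84% Ag-107, 48.16% Ag-109.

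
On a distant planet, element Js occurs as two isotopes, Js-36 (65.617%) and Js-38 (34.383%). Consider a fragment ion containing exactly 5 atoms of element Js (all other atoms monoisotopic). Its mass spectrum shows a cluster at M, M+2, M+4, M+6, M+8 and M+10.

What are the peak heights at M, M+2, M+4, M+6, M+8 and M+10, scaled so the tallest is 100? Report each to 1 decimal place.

Expanding (0.65617 + 0.34383)^5:
P(M) = 0.65617^5 = 0.121642
P(M+2) = 5 × 0.65617^4 × 0.34383^1 = 0.318698
P(M+4) = 10 × 0.65617^3 × 0.34383^2 = 0.333992
P(M+6) = 10 × 0.65617^2 × 0.34383^3 = 0.175010
P(M+8) = 5 × 0.65617^1 × 0.34383^4 = 0.045852
P(M+10) = 0.34383^5 = 0.004805
The M+4 peak is largest (0.333992); scaling to 100 gives 36.4 : 95.4 : 100.0 : 52.4 : 13.7 : 1.4.

36.4 : 95.4 : 100.0 : 52.4 : 13.7 : 1.4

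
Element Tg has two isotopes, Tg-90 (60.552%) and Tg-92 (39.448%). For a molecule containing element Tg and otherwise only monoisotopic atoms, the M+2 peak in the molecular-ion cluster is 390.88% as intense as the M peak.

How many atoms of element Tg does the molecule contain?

With n Tg atoms, P(M+2)/P(M) = C(n,1)·p^(n−1)q / p^n = n·q/p = n · 0.39448/0.60552.
n = 3.9088 × 0.60552/0.39448 = 6.00 ≈ 6

6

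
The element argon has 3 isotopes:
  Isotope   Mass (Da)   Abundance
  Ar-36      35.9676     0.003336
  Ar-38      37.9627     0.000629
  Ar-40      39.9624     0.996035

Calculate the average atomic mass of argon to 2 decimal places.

The abundance-weighted mean is 0.003336 × 35.9676 + 0.000629 × 37.9627 + 0.996035 × 39.9624
= 0.11999 + 0.02388 + 39.80395 = 39.94782 Da

39.95 Da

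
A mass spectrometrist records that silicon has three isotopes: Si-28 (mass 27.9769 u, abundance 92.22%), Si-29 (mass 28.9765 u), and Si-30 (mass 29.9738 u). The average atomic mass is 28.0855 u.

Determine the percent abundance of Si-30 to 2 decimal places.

3.09%

Let x and y be the fractions of Si-29 and Si-30. Then x + y = 1 − 0.9222 = 0.0778 and 28.9765x + 29.9738y = 28.0855 − 0.9222×27.9769 = 2.28520282.
Substituting: 28.9765x + 29.9738(0.0778 − x) = 2.28520282
(28.9765 − 29.9738)x = -0.04675882  ⇒  x = 0.04689, y = 0.03091
Si-29: 4.69%, Si-30: 3.09%.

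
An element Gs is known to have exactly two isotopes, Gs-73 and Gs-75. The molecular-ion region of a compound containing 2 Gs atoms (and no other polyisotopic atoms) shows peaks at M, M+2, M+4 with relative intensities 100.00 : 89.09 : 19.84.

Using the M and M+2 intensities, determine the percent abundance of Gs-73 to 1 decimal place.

Write p for the Gs-73 fraction. I(M+2)/I(M) = [C(2,1)·p^1·(1−p)] / p^2 = 2·(1−p)/p = 89.09/100.00 = 0.8909
(1−p)/p = 0.8909/2 = 0.4455  ⇒  p = 1/(1 + 0.4455) = 0.6918
Gs-73: 69.2%, Gs-75: 30.8%.

69.2%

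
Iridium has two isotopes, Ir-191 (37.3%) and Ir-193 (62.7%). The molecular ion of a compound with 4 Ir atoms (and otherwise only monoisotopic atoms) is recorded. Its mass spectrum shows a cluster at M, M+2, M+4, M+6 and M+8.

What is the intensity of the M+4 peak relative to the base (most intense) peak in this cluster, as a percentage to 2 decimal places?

(0.373 + 0.627)^4 gives M 0.0194, M+2 0.1302, M+4 0.3282, M+6 0.3678, M+8 0.1546; the largest is M+6.
P(M+6) = C(4,3) × 0.373^1 × 0.627^3 = 4 × 0.3730 × 0.24649188 = 0.367766 (base)
P(M+4) = C(4,2) × 0.373^2 × 0.627^2 = 6 × 0.139129 × 0.393129 = 0.328174
Relative intensity = 0.328174 / 0.367766 × 100 = 89.23

89.23%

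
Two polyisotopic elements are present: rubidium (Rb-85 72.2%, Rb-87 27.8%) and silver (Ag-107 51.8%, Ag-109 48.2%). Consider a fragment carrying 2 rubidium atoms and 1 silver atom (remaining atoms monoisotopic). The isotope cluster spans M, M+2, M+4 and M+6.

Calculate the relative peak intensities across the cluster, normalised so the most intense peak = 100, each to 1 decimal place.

Rubidium pattern (n=2): 0.521284 : 0.401432 : 0.077284
Silver pattern (n=1): 0.5180 : 0.4820
Convolve the two distributions (both contribute in 2-u steps):
  M: 0.521284×0.5180 = 0.270025
  M+2: 0.521284×0.4820 + 0.401432×0.5180 = 0.459201
  M+4: 0.401432×0.4820 + 0.077284×0.5180 = 0.233523
  M+6: 0.077284×0.4820 = 0.037251
Scale to base peak (0.459201) = 100: 58.8 : 100.0 : 50.9 : 8.1

58.8 : 100.0 : 50.9 : 8.1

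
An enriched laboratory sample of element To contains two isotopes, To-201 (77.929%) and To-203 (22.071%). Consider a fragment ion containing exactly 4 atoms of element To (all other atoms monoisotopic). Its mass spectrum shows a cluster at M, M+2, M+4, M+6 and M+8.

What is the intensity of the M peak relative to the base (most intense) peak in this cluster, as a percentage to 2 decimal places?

Binomial terms of (0.77929 + 0.22071)^4: M 0.3688, M+2 0.4178, M+4 0.1775, M+6 0.0335, M+8 0.0024 → M+2 is the base peak.
P(M+2) = C(4,1) × 0.77929^3 × 0.22071^1 = 4 × 0.47325729 × 0.22071 = 0.417810 (base)
P(M) = C(4,0) × 0.77929^4 × 0.22071^0 = 1 × 0.36880467 × 1.0000 = 0.368805
Relative intensity = 0.368805 / 0.417810 × 100 = 88.27

88.27%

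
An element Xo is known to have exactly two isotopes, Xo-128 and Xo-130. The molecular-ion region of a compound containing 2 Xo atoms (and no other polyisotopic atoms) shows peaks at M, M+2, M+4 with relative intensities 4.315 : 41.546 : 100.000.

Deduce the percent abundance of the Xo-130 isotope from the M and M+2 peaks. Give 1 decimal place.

82.8%

Write p for the Xo-128 fraction. I(M+2)/I(M) = [C(2,1)·p^1·(1−p)] / p^2 = 2·(1−p)/p = 41.546/4.315 = 9.6283
(1−p)/p = 9.6283/2 = 4.8141  ⇒  p = 1/(1 + 4.8141) = 0.1720
Xo-128: 17.2%, Xo-130: 82.8%.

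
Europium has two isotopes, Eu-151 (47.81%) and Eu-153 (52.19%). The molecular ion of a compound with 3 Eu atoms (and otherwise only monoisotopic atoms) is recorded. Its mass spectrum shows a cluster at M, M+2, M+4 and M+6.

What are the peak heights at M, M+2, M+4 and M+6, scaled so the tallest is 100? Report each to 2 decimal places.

Expanding (0.4781 + 0.5219)^3:
P(M) = 0.4781^3 = 0.109284
P(M+2) = 3 × 0.4781^2 × 0.5219^1 = 0.357887
P(M+4) = 3 × 0.4781^1 × 0.5219^2 = 0.390674
P(M+6) = 0.5219^3 = 0.142155
The M+4 peak is largest (0.390674); scaling to 100 gives 27.97 : 91.61 : 100.00 : 36.39.

27.97 : 91.61 : 100.00 : 36.39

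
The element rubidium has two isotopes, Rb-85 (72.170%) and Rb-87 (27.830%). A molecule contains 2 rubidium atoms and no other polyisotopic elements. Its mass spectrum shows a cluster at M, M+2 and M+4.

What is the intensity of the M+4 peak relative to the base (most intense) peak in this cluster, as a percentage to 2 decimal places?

Term probabilities: M 0.5209, M+2 0.4017, M+4 0.0775. Base peak = M.
P(M) = C(2,0) × 0.72170^2 × 0.27830^0 = 1 × 0.52085089 × 1.0000 = 0.520851 (base)
P(M+4) = C(2,2) × 0.72170^0 × 0.27830^2 = 1 × 1.0000 × 0.07745089 = 0.077451
Relative intensity = 0.077451 / 0.520851 × 100 = 14.87

14.87%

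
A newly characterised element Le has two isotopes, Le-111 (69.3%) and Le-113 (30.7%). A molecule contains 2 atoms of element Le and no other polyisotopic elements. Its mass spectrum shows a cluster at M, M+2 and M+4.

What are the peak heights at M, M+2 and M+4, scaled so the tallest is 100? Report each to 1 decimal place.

Each Le atom is independently Le-111 (p = 0.693) or Le-113 (q = 0.307); the cluster is the binomial expansion (p + q)^2.
P(M) = 0.693^2 = 0.480249
P(M+2) = 2 × 0.693^1 × 0.307^1 = 0.425502
P(M+4) = 0.307^2 = 0.094249
The M peak is largest (0.480249); scaling to 100 gives 100.0 : 88.6 : 19.6.

100.0 : 88.6 : 19.6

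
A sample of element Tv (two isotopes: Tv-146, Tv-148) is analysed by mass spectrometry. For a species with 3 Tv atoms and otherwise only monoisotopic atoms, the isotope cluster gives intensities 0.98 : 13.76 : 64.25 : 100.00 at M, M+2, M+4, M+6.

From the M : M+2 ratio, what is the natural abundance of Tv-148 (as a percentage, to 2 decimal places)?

82.40%

If p is the fraction of Tv that is Tv-146, then I(M+2)/I(M) = [C(3,1)·p^2·(1−p)] / p^3 = 3·(1−p)/p = 13.76/0.98 = 14.0408
(1−p)/p = 14.0408/3 = 4.6803  ⇒  p = 1/(1 + 4.6803) = 0.1760
Tv-146: 17.60%, Tv-148: 82.40%.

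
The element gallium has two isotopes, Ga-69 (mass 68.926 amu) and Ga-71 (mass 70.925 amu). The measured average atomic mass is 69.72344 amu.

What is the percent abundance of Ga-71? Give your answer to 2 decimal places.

39.89%

Let x be the fractional abundance of Ga-69; then Ga-71 has abundance 1 − x.
68.926·x + 70.925·(1 − x) = 69.72344
(68.926 − 70.925)·x = 69.72344 − 70.925
x = -1.20156 / -1.999 = 0.60108 → 60.11% Ga-69, 39.89% Ga-71.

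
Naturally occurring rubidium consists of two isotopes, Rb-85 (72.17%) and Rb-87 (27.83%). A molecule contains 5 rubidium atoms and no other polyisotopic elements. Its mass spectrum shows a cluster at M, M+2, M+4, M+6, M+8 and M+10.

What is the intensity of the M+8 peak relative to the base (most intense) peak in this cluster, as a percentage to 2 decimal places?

5.73%

Term probabilities: M 0.1958, M+2 0.3775, M+4 0.2911, M+6 0.1123, M+8 0.0216, M+10 0.0017. Base peak = M+2.
P(M+2) = C(5,1) × 0.7217^4 × 0.2783^1 = 5 × 0.27128565 × 0.2783 = 0.377494 (base)
P(M+8) = C(5,4) × 0.7217^1 × 0.2783^4 = 5 × 0.7217 × 0.00599864 = 0.021646
Relative intensity = 0.021646 / 0.377494 × 100 = 5.73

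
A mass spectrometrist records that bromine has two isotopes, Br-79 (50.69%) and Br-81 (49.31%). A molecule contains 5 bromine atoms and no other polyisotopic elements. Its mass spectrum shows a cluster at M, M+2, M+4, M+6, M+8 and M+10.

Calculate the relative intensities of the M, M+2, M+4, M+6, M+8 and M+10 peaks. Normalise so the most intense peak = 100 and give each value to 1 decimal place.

10.6 : 51.4 : 100.0 : 97.3 : 47.3 : 9.2

Expanding (0.5069 + 0.4931)^5:
P(M) = 0.5069^5 = 0.033467
P(M+2) = 5 × 0.5069^4 × 0.4931^1 = 0.162777
P(M+4) = 10 × 0.5069^3 × 0.4931^2 = 0.316692
P(M+6) = 10 × 0.5069^2 × 0.4931^3 = 0.308070
P(M+8) = 5 × 0.5069^1 × 0.4931^4 = 0.149842
P(M+10) = 0.4931^5 = 0.029152
The M+4 peak is largest (0.316692); scaling to 100 gives 10.6 : 51.4 : 100.0 : 97.3 : 47.3 : 9.2.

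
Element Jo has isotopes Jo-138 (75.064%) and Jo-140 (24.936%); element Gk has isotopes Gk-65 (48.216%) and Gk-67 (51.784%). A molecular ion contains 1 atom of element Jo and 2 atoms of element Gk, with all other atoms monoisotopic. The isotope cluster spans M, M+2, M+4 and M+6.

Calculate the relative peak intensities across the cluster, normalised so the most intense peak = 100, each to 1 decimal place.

40.3 : 100.0 : 75.3 : 15.4

Element Jo pattern (n=1): 0.75064 : 0.24936
Element Gk pattern (n=2): 0.23247827 : 0.49936347 : 0.26815827
Convolve the two distributions (both contribute in 2-u steps):
  M: 0.75064×0.23247827 = 0.174507
  M+2: 0.75064×0.49936347 + 0.24936×0.23247827 = 0.432813
  M+4: 0.75064×0.26815827 + 0.24936×0.49936347 = 0.325812
  M+6: 0.24936×0.26815827 = 0.066868
Scale to base peak (0.432813) = 100: 40.3 : 100.0 : 75.3 : 15.4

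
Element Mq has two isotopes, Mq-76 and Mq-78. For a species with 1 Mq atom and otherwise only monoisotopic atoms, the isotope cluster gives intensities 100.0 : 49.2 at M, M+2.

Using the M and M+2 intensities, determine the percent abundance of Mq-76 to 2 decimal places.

67.02%

Write p for the Mq-76 fraction. I(M+2)/I(M) = [C(1,1)·p^0·(1−p)] / p^1 = 1·(1−p)/p = 49.2/100.0 = 0.4920
(1−p)/p = 0.4920/1 = 0.4920  ⇒  p = 1/(1 + 0.4920) = 0.6702
Mq-76: 67.02%, Mq-78: 32.98%.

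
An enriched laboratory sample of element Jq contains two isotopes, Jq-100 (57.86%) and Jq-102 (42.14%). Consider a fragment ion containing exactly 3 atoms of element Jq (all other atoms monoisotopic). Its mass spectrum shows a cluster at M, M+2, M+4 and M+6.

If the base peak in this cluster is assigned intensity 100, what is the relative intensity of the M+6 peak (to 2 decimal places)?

Term probabilities: M 0.1937, M+2 0.4232, M+4 0.3082, M+6 0.0748. Base peak = M+2.
P(M+2) = C(3,1) × 0.5786^2 × 0.4214^1 = 3 × 0.33477796 × 0.4214 = 0.423226 (base)
P(M+6) = C(3,3) × 0.5786^0 × 0.4214^3 = 1 × 1.0000 × 0.07483135 = 0.074831
Relative intensity = 0.074831 / 0.423226 × 100 = 17.68

17.68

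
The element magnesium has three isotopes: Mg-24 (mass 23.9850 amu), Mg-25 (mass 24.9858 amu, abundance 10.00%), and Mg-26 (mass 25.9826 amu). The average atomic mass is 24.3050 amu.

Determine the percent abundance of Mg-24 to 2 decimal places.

Let x and y be the fractions of Mg-24 and Mg-26. Then x + y = 1 − 0.1000 = 0.9000 and 23.9850x + 25.9826y = 24.3050 − 0.1000×24.9858 = 21.80642.
Substituting: 23.9850x + 25.9826(0.9000 − x) = 21.80642
(23.9850 − 25.9826)x = -1.57792  ⇒  x = 0.78991, y = 0.11009
Mg-24: 78.99%, Mg-26: 11.01%.

78.99%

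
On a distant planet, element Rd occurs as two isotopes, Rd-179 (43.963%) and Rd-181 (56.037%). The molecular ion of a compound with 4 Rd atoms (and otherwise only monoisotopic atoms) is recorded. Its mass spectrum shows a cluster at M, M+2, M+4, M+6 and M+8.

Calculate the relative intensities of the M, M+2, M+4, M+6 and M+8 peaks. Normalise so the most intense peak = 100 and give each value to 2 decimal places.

10.26 : 52.30 : 100.00 : 84.98 : 27.08

Expanding (0.43963 + 0.56037)^4:
P(M) = 0.43963^4 = 0.037355
P(M+2) = 4 × 0.43963^3 × 0.56037^1 = 0.190457
P(M+4) = 6 × 0.43963^2 × 0.56037^2 = 0.364146
P(M+6) = 4 × 0.43963^1 × 0.56037^3 = 0.309437
P(M+8) = 0.56037^4 = 0.098605
The M+4 peak is largest (0.364146); scaling to 100 gives 10.26 : 52.30 : 100.00 : 84.98 : 27.08.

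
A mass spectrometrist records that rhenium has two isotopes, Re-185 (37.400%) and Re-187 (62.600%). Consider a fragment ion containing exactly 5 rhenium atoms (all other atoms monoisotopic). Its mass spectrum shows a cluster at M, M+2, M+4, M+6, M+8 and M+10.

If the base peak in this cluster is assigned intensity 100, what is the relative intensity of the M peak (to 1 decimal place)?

Binomial terms of (0.37400 + 0.62600)^5: M 0.0073, M+2 0.0612, M+4 0.2050, M+6 0.3431, M+8 0.2872, M+10 0.0961 → M+6 is the base peak.
P(M+6) = C(5,3) × 0.37400^2 × 0.62600^3 = 10 × 0.139876 × 0.24531438 = 0.343136 (base)
P(M) = C(5,0) × 0.37400^5 × 0.62600^0 = 1 × 0.00731742 × 1.0000 = 0.007317
Relative intensity = 0.007317 / 0.343136 × 100 = 2.1

2.1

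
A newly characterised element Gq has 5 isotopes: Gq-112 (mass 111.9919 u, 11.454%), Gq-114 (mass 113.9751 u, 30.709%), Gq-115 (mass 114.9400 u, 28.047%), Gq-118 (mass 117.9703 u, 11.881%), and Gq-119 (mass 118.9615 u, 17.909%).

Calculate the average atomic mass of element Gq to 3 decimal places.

115.386 u

Average mass = Σ (abundance × isotope mass) = 0.11454 × 111.9919 + 0.30709 × 113.9751 + 0.28047 × 114.9400 + 0.11881 × 117.9703 + 0.17909 × 118.9615
= 12.82755 + 35.00061 + 32.23722 + 14.01605 + 21.30482 = 115.38625 u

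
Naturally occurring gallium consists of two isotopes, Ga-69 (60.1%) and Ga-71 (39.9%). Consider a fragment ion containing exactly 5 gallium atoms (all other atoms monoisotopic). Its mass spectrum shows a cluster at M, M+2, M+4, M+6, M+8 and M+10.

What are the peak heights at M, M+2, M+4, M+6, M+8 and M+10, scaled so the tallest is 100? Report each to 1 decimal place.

22.7 : 75.3 : 100.0 : 66.4 : 22.0 : 2.9

Each Ga atom is independently Ga-69 (p = 0.601) or Ga-71 (q = 0.399); the cluster is the binomial expansion (p + q)^5.
P(M) = 0.601^5 = 0.078410
P(M+2) = 5 × 0.601^4 × 0.399^1 = 0.260280
P(M+4) = 10 × 0.601^3 × 0.399^2 = 0.345596
P(M+6) = 10 × 0.601^2 × 0.399^3 = 0.229439
P(M+8) = 5 × 0.601^1 × 0.399^4 = 0.076162
P(M+10) = 0.399^5 = 0.010113
The M+4 peak is largest (0.345596); scaling to 100 gives 22.7 : 75.3 : 100.0 : 66.4 : 22.0 : 2.9.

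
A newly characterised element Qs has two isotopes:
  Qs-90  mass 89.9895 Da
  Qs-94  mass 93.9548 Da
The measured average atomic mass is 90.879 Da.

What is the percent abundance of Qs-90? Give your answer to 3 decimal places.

With x = fraction of Qs-90 (so Qs-94 is 1 − x):
89.9895·x + 93.9548·(1 − x) = 90.879
(89.9895 − 93.9548)·x = 90.879 − 93.9548
x = -3.0758 / -3.9653 = 0.77568 → 77.568% Qs-90, 22.432% Qs-94.

77.568%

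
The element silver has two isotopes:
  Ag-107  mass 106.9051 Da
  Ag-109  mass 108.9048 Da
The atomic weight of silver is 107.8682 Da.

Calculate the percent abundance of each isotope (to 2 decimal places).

Ag-107: 51.84%, Ag-109: 48.16%

Writing the weighted mean with unknown fraction x of Ag-107:
106.9051·x + 108.9048·(1 − x) = 107.8682
(106.9051 − 108.9048)·x = 107.8682 − 108.9048
x = -1.0366 / -1.9997 = 0.51838 → 51.84% Ag-107, 48.16% Ag-109.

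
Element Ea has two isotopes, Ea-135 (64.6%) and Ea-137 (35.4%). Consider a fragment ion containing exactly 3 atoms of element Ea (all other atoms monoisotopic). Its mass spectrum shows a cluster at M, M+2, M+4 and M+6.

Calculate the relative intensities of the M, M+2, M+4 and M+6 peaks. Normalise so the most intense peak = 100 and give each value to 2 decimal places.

Each Ea atom is independently Ea-135 (p = 0.646) or Ea-137 (q = 0.354); the cluster is the binomial expansion (p + q)^3.
P(M) = 0.646^3 = 0.269586
P(M+2) = 3 × 0.646^2 × 0.354^1 = 0.443190
P(M+4) = 3 × 0.646^1 × 0.354^2 = 0.242862
P(M+6) = 0.354^3 = 0.044362
The M+2 peak is largest (0.443190); scaling to 100 gives 60.83 : 100.00 : 54.80 : 10.01.

60.83 : 100.00 : 54.80 : 10.01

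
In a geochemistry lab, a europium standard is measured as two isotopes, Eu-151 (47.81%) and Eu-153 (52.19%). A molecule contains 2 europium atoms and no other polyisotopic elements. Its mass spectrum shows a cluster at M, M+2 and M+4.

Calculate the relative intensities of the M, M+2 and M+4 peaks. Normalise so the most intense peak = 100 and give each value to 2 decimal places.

The 2 Eu atoms are independent, so intensities follow the terms of (0.4781 + 0.5219)^2.
P(M) = 0.4781^2 = 0.228580
P(M+2) = 2 × 0.4781^1 × 0.5219^1 = 0.499041
P(M+4) = 0.5219^2 = 0.272380
The M+2 peak is largest (0.499041); scaling to 100 gives 45.80 : 100.00 : 54.58.

45.80 : 100.00 : 54.58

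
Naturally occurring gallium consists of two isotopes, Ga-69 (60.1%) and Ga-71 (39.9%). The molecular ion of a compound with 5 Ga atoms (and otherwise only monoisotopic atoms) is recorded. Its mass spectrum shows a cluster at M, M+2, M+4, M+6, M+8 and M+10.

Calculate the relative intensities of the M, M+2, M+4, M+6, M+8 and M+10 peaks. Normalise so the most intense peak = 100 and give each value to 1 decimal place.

Each Ga atom is independently Ga-69 (p = 0.601) or Ga-71 (q = 0.399); the cluster is the binomial expansion (p + q)^5.
P(M) = 0.601^5 = 0.078410
P(M+2) = 5 × 0.601^4 × 0.399^1 = 0.260280
P(M+4) = 10 × 0.601^3 × 0.399^2 = 0.345596
P(M+6) = 10 × 0.601^2 × 0.399^3 = 0.229439
P(M+8) = 5 × 0.601^1 × 0.399^4 = 0.076162
P(M+10) = 0.399^5 = 0.010113
The M+4 peak is largest (0.345596); scaling to 100 gives 22.7 : 75.3 : 100.0 : 66.4 : 22.0 : 2.9.

22.7 : 75.3 : 100.0 : 66.4 : 22.0 : 2.9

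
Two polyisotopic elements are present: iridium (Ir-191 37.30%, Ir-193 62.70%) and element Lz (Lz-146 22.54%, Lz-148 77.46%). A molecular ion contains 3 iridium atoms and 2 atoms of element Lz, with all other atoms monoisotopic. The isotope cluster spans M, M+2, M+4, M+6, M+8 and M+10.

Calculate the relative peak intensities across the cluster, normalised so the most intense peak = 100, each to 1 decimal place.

Iridium pattern (n=3): 0.05189512 : 0.26170165 : 0.43991135 : 0.24649188
Element Lz pattern (n=2): 0.05080516 : 0.34918968 : 0.60000516
Convolve the two distributions (both contribute in 2-u steps):
  M: 0.05189512×0.05080516 = 0.002637
  M+2: 0.05189512×0.34918968 + 0.26170165×0.05080516 = 0.031417
  M+4: 0.05189512×0.60000516 + 0.26170165×0.34918968 + 0.43991135×0.05080516 = 0.144871
  M+6: 0.26170165×0.60000516 + 0.43991135×0.34918968 + 0.24649188×0.05080516 = 0.323158
  M+8: 0.43991135×0.60000516 + 0.24649188×0.34918968 = 0.350022
  M+10: 0.24649188×0.60000516 = 0.147896
Scale to base peak (0.350022) = 100: 0.8 : 9.0 : 41.4 : 92.3 : 100.0 : 42.3

0.8 : 9.0 : 41.4 : 92.3 : 100.0 : 42.3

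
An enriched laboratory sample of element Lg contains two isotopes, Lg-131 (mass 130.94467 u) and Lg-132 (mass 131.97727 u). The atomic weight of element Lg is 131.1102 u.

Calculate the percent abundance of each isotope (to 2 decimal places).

Writing the weighted mean with unknown fraction x of Lg-131:
130.94467·x + 131.97727·(1 − x) = 131.1102
(130.94467 − 131.97727)·x = 131.1102 − 131.97727
x = -0.86707 / -1.03260 = 0.83970 → 83.97% Lg-131, 16.03% Lg-132.

Lg-131: 83.97%, Lg-132: 16.03%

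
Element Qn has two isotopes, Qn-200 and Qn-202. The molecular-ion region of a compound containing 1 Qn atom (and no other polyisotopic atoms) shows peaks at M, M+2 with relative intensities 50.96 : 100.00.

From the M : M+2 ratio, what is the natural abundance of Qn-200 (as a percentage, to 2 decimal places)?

33.76%

Let p = fractional abundance of Qn-200. I(M+2)/I(M) = [C(1,1)·p^0·(1−p)] / p^1 = 1·(1−p)/p = 100.00/50.96 = 1.9623
(1−p)/p = 1.9623/1 = 1.9623  ⇒  p = 1/(1 + 1.9623) = 0.3376
Qn-200: 33.76%, Qn-202: 66.24%.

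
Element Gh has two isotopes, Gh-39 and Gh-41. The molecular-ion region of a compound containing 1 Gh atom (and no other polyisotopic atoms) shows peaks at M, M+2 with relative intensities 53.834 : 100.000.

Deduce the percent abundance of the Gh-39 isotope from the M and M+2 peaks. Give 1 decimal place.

Write p for the Gh-39 fraction. I(M+2)/I(M) = [C(1,1)·p^0·(1−p)] / p^1 = 1·(1−p)/p = 100.000/53.834 = 1.8576
(1−p)/p = 1.8576/1 = 1.8576  ⇒  p = 1/(1 + 1.8576) = 0.3499
Gh-39: 35.0%, Gh-41: 65.0%.

35.0%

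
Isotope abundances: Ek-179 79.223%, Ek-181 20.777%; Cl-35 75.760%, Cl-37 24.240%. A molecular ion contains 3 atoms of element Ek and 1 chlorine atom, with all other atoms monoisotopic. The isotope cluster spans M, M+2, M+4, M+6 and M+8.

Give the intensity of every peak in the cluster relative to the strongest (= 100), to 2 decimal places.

Element Ek pattern (n=3): 0.49722603 : 0.39120704 : 0.10259784 : 0.00896909
Chlorine pattern (n=1): 0.7576 : 0.2424
Convolve the two distributions (both contribute in 2-u steps):
  M: 0.49722603×0.7576 = 0.376698
  M+2: 0.49722603×0.2424 + 0.39120704×0.7576 = 0.416906
  M+4: 0.39120704×0.2424 + 0.10259784×0.7576 = 0.172557
  M+6: 0.10259784×0.2424 + 0.00896909×0.7576 = 0.031665
  M+8: 0.00896909×0.2424 = 0.002174
Scale to base peak (0.416906) = 100: 90.36 : 100.00 : 41.39 : 7.60 : 0.52

90.36 : 100.00 : 41.39 : 7.60 : 0.52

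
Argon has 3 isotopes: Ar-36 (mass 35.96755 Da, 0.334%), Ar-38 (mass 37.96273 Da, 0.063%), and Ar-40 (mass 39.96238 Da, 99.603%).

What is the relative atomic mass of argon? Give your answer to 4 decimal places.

The abundance-weighted mean is 0.00334 × 35.96755 + 0.00063 × 37.96273 + 0.99603 × 39.96238
= 0.120132 + 0.023917 + 39.803729 = 39.947778 Da

39.9478 Da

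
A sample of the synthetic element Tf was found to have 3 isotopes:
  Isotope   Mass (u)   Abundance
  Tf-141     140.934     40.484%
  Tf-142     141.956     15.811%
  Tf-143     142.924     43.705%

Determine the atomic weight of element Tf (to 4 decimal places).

141.9653 u

Average mass = Σ (abundance × isotope mass) = 0.40484 × 140.934 + 0.15811 × 141.956 + 0.43705 × 142.924
= 57.05572 + 22.44466 + 62.46493 = 141.96531 u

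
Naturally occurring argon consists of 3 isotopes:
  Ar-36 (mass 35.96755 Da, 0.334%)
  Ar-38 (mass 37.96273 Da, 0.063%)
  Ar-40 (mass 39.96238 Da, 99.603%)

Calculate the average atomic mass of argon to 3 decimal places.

39.948 Da

The abundance-weighted mean is 0.00334 × 35.96755 + 0.00063 × 37.96273 + 0.99603 × 39.96238
= 0.120132 + 0.023917 + 39.803729 = 39.947778 Da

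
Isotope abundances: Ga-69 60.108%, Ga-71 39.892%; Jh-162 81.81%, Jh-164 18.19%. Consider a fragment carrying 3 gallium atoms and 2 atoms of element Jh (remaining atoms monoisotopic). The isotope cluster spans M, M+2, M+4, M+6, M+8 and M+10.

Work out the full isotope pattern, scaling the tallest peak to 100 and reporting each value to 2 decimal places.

41.06 : 100.00 : 92.63 : 40.17 : 8.02 : 0.59

Gallium pattern (n=3): 0.2171685 : 0.432386 : 0.2869625 : 0.063483
Element Jh pattern (n=2): 0.66928761 : 0.29762478 : 0.03308761
Convolve the two distributions (both contribute in 2-u steps):
  M: 0.2171685×0.66928761 = 0.145348
  M+2: 0.2171685×0.29762478 + 0.432386×0.66928761 = 0.354025
  M+4: 0.2171685×0.03308761 + 0.432386×0.29762478 + 0.2869625×0.66928761 = 0.327935
  M+6: 0.432386×0.03308761 + 0.2869625×0.29762478 + 0.063483×0.66928761 = 0.142202
  M+8: 0.2869625×0.03308761 + 0.063483×0.29762478 = 0.028389
  M+10: 0.063483×0.03308761 = 0.002101
Scale to base peak (0.354025) = 100: 41.06 : 100.00 : 92.63 : 40.17 : 8.02 : 0.59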